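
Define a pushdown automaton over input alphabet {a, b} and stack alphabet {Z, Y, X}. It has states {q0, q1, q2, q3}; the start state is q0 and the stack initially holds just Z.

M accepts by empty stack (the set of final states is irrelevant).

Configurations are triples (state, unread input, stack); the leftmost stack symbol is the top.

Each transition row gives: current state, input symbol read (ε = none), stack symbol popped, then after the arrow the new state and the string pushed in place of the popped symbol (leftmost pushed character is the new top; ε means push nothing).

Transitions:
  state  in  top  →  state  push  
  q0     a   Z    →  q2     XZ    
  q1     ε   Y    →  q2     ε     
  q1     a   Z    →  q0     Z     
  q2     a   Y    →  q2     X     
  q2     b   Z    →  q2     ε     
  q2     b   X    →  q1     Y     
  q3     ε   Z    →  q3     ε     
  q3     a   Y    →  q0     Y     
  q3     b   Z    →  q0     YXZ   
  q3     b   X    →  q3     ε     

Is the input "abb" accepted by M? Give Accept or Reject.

One accepting computation: (q0, abb, Z) ⊢ (q2, bb, XZ) ⊢ (q1, b, YZ) ⊢ (q2, b, Z) ⊢ (q2, ε, ε)
All input consumed and the stack is empty.

Accept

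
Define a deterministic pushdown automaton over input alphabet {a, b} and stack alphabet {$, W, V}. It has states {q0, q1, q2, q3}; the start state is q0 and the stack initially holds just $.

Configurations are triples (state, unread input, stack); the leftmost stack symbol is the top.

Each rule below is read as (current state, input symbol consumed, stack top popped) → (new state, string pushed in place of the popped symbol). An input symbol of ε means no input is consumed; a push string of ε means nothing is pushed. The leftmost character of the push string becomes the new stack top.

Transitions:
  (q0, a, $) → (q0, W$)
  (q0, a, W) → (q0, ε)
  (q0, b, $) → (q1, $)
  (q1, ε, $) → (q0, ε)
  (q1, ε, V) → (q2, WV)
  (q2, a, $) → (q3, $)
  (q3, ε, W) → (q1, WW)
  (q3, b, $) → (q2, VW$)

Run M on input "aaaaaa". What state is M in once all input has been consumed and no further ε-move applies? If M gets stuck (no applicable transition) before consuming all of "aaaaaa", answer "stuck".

q0

(q0, aaaaaa, $) ⊢ (q0, aaaaa, W$) ⊢ (q0, aaaa, $) ⊢ (q0, aaa, W$) ⊢ (q0, aa, $) ⊢ (q0, a, W$) ⊢ (q0, ε, $)
All input consumed; M is in state q0.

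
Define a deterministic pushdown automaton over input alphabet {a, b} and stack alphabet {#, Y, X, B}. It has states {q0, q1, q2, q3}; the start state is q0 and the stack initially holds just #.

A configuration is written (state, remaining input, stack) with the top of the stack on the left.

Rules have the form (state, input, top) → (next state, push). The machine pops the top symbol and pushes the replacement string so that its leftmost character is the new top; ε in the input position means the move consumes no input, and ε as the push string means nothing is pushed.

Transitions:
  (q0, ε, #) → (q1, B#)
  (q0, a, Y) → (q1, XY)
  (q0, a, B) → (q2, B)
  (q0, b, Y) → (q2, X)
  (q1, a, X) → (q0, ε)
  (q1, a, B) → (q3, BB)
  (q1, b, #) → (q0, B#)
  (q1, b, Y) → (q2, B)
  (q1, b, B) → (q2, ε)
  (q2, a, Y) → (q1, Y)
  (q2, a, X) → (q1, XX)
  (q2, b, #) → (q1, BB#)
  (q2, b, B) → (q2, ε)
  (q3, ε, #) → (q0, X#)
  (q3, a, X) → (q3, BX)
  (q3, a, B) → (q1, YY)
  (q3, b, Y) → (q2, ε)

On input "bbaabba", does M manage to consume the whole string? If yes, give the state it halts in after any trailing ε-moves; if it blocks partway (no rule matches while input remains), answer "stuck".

(q0, bbaabba, #) ⊢ (q1, bbaabba, B#) ⊢ (q2, baabba, #) ⊢ (q1, aabba, BB#) ⊢ (q3, abba, BBB#) ⊢ (q1, bba, YYBB#) ⊢ (q2, ba, BYBB#) ⊢ (q2, a, YBB#) ⊢ (q1, ε, YBB#)
All input consumed; M is in state q1.

q1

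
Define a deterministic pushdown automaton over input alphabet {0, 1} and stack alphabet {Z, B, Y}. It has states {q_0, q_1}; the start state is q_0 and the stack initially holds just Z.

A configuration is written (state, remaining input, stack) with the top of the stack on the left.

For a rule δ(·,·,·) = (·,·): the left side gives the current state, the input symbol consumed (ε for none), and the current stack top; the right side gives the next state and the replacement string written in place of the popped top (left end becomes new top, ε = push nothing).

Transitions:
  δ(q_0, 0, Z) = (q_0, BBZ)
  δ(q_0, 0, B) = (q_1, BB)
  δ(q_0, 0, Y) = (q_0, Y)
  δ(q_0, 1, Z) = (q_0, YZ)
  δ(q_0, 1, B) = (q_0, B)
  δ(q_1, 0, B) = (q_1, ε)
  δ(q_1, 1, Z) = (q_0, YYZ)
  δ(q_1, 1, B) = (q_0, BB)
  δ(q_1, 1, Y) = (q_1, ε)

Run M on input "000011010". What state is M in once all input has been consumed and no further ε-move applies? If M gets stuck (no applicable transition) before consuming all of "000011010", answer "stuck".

(q_0, 000011010, Z)
  read 0, top Z: go to q_0, push BBZ → (q_0, 00011010, BBZ)
  read 0, top B: go to q_1, push BB → (q_1, 0011010, BBBZ)
  read 0, top B: go to q_1, push ε → (q_1, 011010, BBZ)
  read 0, top B: go to q_1, push ε → (q_1, 11010, BZ)
  read 1, top B: go to q_0, push BB → (q_0, 1010, BBZ)
  read 1, top B: go to q_0, push B → (q_0, 010, BBZ)
  read 0, top B: go to q_1, push BB → (q_1, 10, BBBZ)
  read 1, top B: go to q_0, push BB → (q_0, 0, BBBBZ)
  read 0, top B: go to q_1, push BB → (q_1, ε, BBBBBZ)
All input consumed; M is in state q_1.

q_1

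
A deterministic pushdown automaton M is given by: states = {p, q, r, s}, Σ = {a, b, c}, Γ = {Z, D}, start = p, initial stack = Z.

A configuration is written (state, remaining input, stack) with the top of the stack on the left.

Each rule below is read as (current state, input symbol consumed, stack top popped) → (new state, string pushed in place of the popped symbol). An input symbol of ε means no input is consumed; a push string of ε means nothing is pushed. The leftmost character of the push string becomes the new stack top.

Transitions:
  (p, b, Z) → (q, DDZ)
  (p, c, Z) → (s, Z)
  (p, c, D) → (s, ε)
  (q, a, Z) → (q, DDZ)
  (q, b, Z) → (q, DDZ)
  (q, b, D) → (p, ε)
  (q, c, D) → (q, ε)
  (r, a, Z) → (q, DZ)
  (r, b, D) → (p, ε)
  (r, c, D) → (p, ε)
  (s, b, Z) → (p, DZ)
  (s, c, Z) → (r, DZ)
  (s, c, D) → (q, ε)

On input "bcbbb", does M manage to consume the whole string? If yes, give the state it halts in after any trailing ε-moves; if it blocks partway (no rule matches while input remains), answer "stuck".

p

(p, bcbbb, Z)
  read b, top Z: go to q, push DDZ → (q, cbbb, DDZ)
  read c, top D: go to q, push ε → (q, bbb, DZ)
  read b, top D: go to p, push ε → (p, bb, Z)
  read b, top Z: go to q, push DDZ → (q, b, DDZ)
  read b, top D: go to p, push ε → (p, ε, DZ)
All input consumed; M is in state p.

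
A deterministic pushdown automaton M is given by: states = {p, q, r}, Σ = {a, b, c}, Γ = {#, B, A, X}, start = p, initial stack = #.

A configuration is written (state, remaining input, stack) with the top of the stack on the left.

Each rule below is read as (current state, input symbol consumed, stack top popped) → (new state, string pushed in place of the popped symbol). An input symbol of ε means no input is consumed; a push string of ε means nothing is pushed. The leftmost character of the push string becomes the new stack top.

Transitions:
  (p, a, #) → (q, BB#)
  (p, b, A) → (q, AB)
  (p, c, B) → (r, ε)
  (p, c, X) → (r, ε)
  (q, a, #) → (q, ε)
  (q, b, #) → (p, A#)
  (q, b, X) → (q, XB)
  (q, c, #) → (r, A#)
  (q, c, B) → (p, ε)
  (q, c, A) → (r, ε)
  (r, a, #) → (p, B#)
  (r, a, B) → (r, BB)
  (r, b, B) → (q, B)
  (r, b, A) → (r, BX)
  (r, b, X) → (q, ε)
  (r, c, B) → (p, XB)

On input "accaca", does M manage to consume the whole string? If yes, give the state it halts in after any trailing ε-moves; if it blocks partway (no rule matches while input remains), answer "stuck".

p

(p, accaca, #)
  read a, top #: go to q, push BB# → (q, ccaca, BB#)
  read c, top B: go to p, push ε → (p, caca, B#)
  read c, top B: go to r, push ε → (r, aca, #)
  read a, top #: go to p, push B# → (p, ca, B#)
  read c, top B: go to r, push ε → (r, a, #)
  read a, top #: go to p, push B# → (p, ε, B#)
All input consumed; M is in state p.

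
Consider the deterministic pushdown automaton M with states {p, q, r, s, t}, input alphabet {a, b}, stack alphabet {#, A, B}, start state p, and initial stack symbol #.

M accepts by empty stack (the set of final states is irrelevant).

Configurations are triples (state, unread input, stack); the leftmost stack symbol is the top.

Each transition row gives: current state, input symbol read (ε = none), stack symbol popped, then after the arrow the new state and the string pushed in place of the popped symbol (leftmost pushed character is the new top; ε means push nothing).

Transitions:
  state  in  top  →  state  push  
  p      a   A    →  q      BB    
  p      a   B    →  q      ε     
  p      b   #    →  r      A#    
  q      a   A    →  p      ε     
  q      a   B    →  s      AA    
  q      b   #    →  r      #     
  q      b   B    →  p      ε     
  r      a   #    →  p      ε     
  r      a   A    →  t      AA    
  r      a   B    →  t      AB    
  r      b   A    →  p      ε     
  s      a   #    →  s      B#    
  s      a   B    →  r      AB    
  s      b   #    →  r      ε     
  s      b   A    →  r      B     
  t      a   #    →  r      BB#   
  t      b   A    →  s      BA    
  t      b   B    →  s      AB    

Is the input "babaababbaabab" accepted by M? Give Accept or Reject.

(p, babaababbaabab, #)
  read b, top #: go to r, push A# → (r, abaababbaabab, A#)
  read a, top A: go to t, push AA → (t, baababbaabab, AA#)
  read b, top A: go to s, push BA → (s, aababbaabab, BAA#)
  read a, top B: go to r, push AB → (r, ababbaabab, ABAA#)
  read a, top A: go to t, push AA → (t, babbaabab, AABAA#)
  read b, top A: go to s, push BA → (s, abbaabab, BAABAA#)
  read a, top B: go to r, push AB → (r, bbaabab, ABAABAA#)
  read b, top A: go to p, push ε → (p, baabab, BAABAA#)
No transition applies at (p, baabab, BAABAA#); input not fully consumed.

Reject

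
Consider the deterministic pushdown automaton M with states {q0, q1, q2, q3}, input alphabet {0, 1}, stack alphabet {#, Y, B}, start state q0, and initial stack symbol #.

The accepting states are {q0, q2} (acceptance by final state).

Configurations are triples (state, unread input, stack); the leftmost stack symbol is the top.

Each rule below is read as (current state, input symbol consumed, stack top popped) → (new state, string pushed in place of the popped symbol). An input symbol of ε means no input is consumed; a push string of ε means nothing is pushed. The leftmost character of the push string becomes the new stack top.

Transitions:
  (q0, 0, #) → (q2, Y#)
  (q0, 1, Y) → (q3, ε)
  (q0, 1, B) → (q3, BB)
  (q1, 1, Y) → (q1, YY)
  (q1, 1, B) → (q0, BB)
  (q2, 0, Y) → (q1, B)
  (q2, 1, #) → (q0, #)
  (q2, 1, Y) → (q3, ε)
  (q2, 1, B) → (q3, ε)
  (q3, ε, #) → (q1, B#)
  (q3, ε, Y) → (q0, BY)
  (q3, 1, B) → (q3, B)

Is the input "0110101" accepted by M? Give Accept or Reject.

(q0, 0110101, #)
  read 0, top #: go to q2, push Y# → (q2, 110101, Y#)
  read 1, top Y: go to q3, push ε → (q3, 10101, #)
  ε-move, top #: go to q1, push B# → (q1, 10101, B#)
  read 1, top B: go to q0, push BB → (q0, 0101, BB#)
No transition applies at (q0, 0101, BB#); input not fully consumed.

Reject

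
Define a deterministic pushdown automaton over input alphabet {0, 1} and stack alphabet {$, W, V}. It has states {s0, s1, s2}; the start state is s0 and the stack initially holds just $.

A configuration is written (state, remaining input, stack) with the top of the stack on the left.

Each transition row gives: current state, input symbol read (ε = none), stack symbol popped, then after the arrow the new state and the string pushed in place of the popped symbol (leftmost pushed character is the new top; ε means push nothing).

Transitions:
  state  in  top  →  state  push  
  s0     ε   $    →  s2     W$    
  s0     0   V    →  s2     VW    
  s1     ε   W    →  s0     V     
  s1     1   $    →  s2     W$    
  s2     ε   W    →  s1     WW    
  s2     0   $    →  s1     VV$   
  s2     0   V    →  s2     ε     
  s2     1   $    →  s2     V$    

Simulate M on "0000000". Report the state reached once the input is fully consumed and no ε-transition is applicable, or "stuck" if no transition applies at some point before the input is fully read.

(s0, 0000000, $)
  ε-move, top $: go to s2, push W$ → (s2, 0000000, W$)
  ε-move, top W: go to s1, push WW → (s1, 0000000, WW$)
  ε-move, top W: go to s0, push V → (s0, 0000000, VW$)
  read 0, top V: go to s2, push VW → (s2, 000000, VWW$)
  read 0, top V: go to s2, push ε → (s2, 00000, WW$)
  ε-move, top W: go to s1, push WW → (s1, 00000, WWW$)
  ε-move, top W: go to s0, push V → (s0, 00000, VWW$)
  read 0, top V: go to s2, push VW → (s2, 0000, VWWW$)
  read 0, top V: go to s2, push ε → (s2, 000, WWW$)
  ε-move, top W: go to s1, push WW → (s1, 000, WWWW$)
  ε-move, top W: go to s0, push V → (s0, 000, VWWW$)
  read 0, top V: go to s2, push VW → (s2, 00, VWWWW$)
  read 0, top V: go to s2, push ε → (s2, 0, WWWW$)
  ε-move, top W: go to s1, push WW → (s1, 0, WWWWW$)
  ε-move, top W: go to s0, push V → (s0, 0, VWWWW$)
  read 0, top V: go to s2, push VW → (s2, ε, VWWWWW$)
All input consumed; M is in state s2.

s2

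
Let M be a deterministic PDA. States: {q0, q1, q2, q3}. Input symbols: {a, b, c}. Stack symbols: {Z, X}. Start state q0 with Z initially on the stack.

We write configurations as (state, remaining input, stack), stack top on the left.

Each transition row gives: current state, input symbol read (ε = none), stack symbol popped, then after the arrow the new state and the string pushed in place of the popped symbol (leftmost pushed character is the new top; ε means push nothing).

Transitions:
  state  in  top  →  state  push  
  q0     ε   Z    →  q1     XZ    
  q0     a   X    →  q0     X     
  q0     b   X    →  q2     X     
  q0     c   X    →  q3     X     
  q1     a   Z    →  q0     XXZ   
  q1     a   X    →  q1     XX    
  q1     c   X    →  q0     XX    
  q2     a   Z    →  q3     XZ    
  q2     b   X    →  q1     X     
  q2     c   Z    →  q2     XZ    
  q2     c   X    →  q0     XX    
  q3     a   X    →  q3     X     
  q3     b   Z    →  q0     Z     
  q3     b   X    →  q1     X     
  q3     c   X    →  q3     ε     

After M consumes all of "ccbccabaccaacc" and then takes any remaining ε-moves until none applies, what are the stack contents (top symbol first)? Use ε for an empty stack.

XXXZ

(q0, ccbccabaccaacc, Z) ⊢ (q1, ccbccabaccaacc, XZ) ⊢ (q0, cbccabaccaacc, XXZ) ⊢ (q3, bccabaccaacc, XXZ) ⊢ (q1, ccabaccaacc, XXZ) ⊢ (q0, cabaccaacc, XXXZ) ⊢ (q3, abaccaacc, XXXZ) ⊢ (q3, baccaacc, XXXZ) ⊢ (q1, accaacc, XXXZ) ⊢ (q1, ccaacc, XXXXZ) ⊢ (q0, caacc, XXXXXZ) ⊢ (q3, aacc, XXXXXZ) ⊢ (q3, acc, XXXXXZ) ⊢ (q3, cc, XXXXXZ) ⊢ (q3, c, XXXXZ) ⊢ (q3, ε, XXXZ)
All input consumed in state q3 with stack XXXZ.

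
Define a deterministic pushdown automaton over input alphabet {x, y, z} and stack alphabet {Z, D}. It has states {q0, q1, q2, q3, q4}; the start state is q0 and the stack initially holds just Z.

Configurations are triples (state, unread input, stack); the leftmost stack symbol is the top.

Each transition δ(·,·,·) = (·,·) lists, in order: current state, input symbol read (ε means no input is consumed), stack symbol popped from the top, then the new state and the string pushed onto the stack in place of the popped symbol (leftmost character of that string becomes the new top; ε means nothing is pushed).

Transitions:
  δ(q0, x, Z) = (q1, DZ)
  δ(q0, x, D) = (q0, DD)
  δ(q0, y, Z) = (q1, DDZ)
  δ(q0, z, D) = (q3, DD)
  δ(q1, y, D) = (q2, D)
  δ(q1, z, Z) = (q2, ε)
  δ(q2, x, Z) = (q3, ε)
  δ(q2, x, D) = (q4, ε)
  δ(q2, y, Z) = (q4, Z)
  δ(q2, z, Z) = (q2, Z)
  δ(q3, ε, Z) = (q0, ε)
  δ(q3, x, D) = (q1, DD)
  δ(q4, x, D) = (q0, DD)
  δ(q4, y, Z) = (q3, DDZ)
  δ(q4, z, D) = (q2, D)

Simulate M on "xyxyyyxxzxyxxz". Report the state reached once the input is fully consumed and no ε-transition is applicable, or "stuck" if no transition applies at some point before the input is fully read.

stuck

(q0, xyxyyyxxzxyxxz, Z)
  read x, top Z: go to q1, push DZ → (q1, yxyyyxxzxyxxz, DZ)
  read y, top D: go to q2, push D → (q2, xyyyxxzxyxxz, DZ)
  read x, top D: go to q4, push ε → (q4, yyyxxzxyxxz, Z)
  read y, top Z: go to q3, push DDZ → (q3, yyxxzxyxxz, DDZ)
No transition for (q3, y, top D); M blocks with input yyxxzxyxxz remaining.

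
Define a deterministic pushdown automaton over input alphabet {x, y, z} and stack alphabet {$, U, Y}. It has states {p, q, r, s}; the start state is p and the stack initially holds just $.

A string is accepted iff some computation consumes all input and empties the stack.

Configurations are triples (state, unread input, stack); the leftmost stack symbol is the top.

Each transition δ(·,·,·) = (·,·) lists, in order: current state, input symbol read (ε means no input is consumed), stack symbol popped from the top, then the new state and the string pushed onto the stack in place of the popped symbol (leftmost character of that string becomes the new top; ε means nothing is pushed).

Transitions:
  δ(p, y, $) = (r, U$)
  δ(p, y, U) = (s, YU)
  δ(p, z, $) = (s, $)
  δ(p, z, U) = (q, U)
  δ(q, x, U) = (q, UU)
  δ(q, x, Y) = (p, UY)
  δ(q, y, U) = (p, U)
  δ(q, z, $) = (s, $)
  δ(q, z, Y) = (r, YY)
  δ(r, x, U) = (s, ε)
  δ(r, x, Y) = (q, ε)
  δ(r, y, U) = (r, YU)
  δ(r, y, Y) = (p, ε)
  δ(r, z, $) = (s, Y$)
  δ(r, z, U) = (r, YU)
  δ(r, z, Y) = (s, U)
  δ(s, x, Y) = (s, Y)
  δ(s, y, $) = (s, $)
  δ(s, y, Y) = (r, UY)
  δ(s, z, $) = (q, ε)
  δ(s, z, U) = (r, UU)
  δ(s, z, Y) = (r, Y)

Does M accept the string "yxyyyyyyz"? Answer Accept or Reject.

Accept

(p, yxyyyyyyz, $)
  read y, top $: go to r, push U$ → (r, xyyyyyyz, U$)
  read x, top U: go to s, push ε → (s, yyyyyyz, $)
  read y, top $: go to s, push $ → (s, yyyyyz, $)
  read y, top $: go to s, push $ → (s, yyyyz, $)
  read y, top $: go to s, push $ → (s, yyyz, $)
  read y, top $: go to s, push $ → (s, yyz, $)
  read y, top $: go to s, push $ → (s, yz, $)
  read y, top $: go to s, push $ → (s, z, $)
  read z, top $: go to q, push ε → (q, ε, ε)
All input consumed and the stack is empty.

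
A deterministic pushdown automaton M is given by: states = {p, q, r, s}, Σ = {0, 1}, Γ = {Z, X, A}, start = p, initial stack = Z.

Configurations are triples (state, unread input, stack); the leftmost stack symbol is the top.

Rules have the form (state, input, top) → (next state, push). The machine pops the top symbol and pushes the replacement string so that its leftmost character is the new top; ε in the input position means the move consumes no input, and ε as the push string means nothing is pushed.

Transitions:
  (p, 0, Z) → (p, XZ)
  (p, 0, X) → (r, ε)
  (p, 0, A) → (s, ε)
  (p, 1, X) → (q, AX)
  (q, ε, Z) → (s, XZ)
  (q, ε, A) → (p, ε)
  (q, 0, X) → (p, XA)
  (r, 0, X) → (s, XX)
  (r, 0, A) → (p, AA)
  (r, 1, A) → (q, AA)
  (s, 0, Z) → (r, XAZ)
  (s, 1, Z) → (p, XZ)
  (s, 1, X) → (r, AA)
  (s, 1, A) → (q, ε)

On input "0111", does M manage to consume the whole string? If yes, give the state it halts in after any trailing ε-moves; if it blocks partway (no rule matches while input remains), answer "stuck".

p

(p, 0111, Z) ⊢ (p, 111, XZ) ⊢ (q, 11, AXZ) ⊢ (p, 11, XZ) ⊢ (q, 1, AXZ) ⊢ (p, 1, XZ) ⊢ (q, ε, AXZ) ⊢ (p, ε, XZ)
All input consumed; M is in state p.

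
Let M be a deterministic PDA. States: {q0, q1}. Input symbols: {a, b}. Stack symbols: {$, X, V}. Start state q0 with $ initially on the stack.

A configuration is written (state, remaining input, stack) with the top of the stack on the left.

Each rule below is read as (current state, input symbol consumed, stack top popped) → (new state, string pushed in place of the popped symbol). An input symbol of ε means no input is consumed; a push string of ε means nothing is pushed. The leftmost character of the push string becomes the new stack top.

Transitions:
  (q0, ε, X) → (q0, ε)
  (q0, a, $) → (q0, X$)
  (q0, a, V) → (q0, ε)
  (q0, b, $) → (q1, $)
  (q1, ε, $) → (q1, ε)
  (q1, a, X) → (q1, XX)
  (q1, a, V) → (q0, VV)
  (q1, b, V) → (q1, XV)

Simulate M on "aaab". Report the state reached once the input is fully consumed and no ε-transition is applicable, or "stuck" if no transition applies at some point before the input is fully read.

q1

(q0, aaab, $) ⊢ (q0, aab, X$) ⊢ (q0, aab, $) ⊢ (q0, ab, X$) ⊢ (q0, ab, $) ⊢ (q0, b, X$) ⊢ (q0, b, $) ⊢ (q1, ε, $) ⊢ (q1, ε, ε)
All input consumed; M is in state q1.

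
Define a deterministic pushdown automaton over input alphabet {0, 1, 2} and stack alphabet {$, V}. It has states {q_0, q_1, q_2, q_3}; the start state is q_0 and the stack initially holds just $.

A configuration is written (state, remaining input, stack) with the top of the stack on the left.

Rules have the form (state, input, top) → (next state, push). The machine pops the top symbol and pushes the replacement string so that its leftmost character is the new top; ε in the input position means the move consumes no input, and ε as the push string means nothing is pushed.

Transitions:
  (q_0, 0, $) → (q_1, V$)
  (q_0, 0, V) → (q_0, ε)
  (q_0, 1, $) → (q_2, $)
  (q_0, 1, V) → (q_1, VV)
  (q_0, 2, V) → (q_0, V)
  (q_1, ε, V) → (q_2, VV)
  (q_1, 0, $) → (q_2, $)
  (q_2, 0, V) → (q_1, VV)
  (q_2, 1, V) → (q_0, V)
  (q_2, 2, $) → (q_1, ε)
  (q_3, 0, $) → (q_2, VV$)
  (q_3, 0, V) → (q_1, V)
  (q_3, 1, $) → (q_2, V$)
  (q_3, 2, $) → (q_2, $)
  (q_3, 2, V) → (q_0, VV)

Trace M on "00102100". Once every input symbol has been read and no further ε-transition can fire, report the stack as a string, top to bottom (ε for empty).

(q_0, 00102100, $) ⊢ (q_1, 0102100, V$) ⊢ (q_2, 0102100, VV$) ⊢ (q_1, 102100, VVV$) ⊢ (q_2, 102100, VVVV$) ⊢ (q_0, 02100, VVVV$) ⊢ (q_0, 2100, VVV$) ⊢ (q_0, 100, VVV$) ⊢ (q_1, 00, VVVV$) ⊢ (q_2, 00, VVVVV$) ⊢ (q_1, 0, VVVVVV$) ⊢ (q_2, 0, VVVVVVV$) ⊢ (q_1, ε, VVVVVVVV$) ⊢ (q_2, ε, VVVVVVVVV$)
All input consumed in state q_2 with stack VVVVVVVVV$.

VVVVVVVVV$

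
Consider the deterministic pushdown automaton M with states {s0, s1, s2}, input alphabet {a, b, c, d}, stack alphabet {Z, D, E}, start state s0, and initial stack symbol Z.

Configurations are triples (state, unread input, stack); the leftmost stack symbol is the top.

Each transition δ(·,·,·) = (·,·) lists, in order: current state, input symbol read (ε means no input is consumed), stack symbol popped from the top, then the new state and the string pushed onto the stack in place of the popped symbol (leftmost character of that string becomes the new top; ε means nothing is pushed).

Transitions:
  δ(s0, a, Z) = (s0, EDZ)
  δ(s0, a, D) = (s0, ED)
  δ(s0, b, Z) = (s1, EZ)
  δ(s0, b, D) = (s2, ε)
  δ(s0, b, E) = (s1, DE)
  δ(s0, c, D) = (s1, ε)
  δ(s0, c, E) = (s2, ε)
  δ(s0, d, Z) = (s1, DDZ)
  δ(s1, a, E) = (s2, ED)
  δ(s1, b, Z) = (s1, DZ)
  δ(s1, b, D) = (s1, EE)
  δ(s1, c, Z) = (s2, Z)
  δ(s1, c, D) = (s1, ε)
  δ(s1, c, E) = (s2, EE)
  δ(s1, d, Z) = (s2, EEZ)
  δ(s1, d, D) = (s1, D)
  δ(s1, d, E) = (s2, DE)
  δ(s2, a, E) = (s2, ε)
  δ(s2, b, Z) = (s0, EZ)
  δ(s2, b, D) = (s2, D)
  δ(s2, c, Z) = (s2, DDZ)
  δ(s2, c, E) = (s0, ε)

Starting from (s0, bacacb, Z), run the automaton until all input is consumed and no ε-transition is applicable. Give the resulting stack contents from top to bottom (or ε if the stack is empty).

(s0, bacacb, Z)
  read b, top Z: go to s1, push EZ → (s1, acacb, EZ)
  read a, top E: go to s2, push ED → (s2, cacb, EDZ)
  read c, top E: go to s0, push ε → (s0, acb, DZ)
  read a, top D: go to s0, push ED → (s0, cb, EDZ)
  read c, top E: go to s2, push ε → (s2, b, DZ)
  read b, top D: go to s2, push D → (s2, ε, DZ)
All input consumed in state s2 with stack DZ.

DZ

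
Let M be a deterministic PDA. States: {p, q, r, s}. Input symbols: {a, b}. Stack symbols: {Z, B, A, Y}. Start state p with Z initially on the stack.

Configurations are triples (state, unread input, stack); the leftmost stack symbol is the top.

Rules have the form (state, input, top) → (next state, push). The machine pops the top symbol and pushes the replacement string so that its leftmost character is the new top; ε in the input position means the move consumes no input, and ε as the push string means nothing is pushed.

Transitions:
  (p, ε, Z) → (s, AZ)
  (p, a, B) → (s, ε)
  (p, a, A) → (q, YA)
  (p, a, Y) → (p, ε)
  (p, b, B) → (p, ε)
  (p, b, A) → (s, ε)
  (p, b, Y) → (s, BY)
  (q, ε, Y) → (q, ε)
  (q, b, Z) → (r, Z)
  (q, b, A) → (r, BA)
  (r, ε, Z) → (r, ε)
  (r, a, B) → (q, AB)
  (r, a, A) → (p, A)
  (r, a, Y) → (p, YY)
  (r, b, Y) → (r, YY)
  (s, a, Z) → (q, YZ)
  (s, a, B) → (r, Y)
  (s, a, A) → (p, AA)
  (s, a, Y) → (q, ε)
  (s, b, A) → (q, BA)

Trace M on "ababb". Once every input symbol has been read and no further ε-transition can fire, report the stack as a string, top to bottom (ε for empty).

BAZ

(p, ababb, Z)
  ε-move, top Z: go to s, push AZ → (s, ababb, AZ)
  read a, top A: go to p, push AA → (p, babb, AAZ)
  read b, top A: go to s, push ε → (s, abb, AZ)
  read a, top A: go to p, push AA → (p, bb, AAZ)
  read b, top A: go to s, push ε → (s, b, AZ)
  read b, top A: go to q, push BA → (q, ε, BAZ)
All input consumed in state q with stack BAZ.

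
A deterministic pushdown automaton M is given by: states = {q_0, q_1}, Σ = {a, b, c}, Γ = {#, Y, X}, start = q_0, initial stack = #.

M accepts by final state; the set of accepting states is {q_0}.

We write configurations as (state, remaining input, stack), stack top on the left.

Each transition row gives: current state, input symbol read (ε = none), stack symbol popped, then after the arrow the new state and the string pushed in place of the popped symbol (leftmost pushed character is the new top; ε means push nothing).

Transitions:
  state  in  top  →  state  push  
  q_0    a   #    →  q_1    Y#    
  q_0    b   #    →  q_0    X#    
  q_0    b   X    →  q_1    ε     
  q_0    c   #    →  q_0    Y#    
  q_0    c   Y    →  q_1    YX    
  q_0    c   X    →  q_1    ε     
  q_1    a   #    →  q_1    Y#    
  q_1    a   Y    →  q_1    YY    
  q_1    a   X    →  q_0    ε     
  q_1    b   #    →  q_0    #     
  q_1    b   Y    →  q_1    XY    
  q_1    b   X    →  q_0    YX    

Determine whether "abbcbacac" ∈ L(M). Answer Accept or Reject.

(q_0, abbcbacac, #)
  read a, top #: go to q_1, push Y# → (q_1, bbcbacac, Y#)
  read b, top Y: go to q_1, push XY → (q_1, bcbacac, XY#)
  read b, top X: go to q_0, push YX → (q_0, cbacac, YXY#)
  read c, top Y: go to q_1, push YX → (q_1, bacac, YXXY#)
  read b, top Y: go to q_1, push XY → (q_1, acac, XYXXY#)
  read a, top X: go to q_0, push ε → (q_0, cac, YXXY#)
  read c, top Y: go to q_1, push YX → (q_1, ac, YXXXY#)
  read a, top Y: go to q_1, push YY → (q_1, c, YYXXXY#)
No transition applies at (q_1, c, YYXXXY#); input not fully consumed.

Reject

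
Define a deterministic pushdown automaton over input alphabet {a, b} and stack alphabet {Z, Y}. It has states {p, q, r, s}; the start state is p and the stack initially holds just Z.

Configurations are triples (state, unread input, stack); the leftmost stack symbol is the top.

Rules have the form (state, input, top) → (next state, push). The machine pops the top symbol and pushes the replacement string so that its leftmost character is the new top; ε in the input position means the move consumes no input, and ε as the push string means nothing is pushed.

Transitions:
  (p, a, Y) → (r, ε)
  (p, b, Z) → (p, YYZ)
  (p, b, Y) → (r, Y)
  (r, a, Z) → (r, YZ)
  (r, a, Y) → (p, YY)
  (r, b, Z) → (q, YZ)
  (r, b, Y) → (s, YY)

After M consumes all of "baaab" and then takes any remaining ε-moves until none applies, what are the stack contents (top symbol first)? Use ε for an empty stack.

YYZ

(p, baaab, Z)
  read b, top Z: go to p, push YYZ → (p, aaab, YYZ)
  read a, top Y: go to r, push ε → (r, aab, YZ)
  read a, top Y: go to p, push YY → (p, ab, YYZ)
  read a, top Y: go to r, push ε → (r, b, YZ)
  read b, top Y: go to s, push YY → (s, ε, YYZ)
All input consumed in state s with stack YYZ.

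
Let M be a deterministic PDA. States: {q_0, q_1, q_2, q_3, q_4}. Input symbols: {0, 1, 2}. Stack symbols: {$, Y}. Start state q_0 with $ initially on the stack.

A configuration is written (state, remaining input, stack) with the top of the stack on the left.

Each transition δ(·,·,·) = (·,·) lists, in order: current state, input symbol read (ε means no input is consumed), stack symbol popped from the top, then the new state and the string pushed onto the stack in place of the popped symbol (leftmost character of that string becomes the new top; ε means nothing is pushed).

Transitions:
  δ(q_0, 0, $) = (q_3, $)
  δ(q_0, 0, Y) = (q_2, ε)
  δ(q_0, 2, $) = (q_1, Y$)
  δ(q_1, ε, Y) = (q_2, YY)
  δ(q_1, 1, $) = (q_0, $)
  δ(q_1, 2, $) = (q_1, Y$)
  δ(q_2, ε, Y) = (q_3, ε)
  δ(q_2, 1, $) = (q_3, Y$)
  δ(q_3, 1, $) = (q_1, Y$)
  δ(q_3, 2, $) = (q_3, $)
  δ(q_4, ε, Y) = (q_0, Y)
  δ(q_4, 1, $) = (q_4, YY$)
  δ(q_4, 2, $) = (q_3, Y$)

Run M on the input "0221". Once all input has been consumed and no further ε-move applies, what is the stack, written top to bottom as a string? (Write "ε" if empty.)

(q_0, 0221, $) ⊢ (q_3, 221, $) ⊢ (q_3, 21, $) ⊢ (q_3, 1, $) ⊢ (q_1, ε, Y$) ⊢ (q_2, ε, YY$) ⊢ (q_3, ε, Y$)
All input consumed in state q_3 with stack Y$.

Y$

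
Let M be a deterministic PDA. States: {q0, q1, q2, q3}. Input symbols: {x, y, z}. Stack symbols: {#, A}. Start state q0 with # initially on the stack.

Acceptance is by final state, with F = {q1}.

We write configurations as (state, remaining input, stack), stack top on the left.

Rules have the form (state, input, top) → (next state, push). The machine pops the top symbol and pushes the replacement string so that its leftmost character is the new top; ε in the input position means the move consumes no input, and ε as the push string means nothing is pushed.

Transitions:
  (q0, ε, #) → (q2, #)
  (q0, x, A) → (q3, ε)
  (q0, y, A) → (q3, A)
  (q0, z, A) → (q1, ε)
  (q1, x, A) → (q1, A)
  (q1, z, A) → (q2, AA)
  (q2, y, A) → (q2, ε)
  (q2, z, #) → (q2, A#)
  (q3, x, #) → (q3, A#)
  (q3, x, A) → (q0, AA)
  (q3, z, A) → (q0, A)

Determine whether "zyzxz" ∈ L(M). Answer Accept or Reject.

(q0, zyzxz, #)
  ε-move, top #: go to q2, push # → (q2, zyzxz, #)
  read z, top #: go to q2, push A# → (q2, yzxz, A#)
  read y, top A: go to q2, push ε → (q2, zxz, #)
  read z, top #: go to q2, push A# → (q2, xz, A#)
No transition applies at (q2, xz, A#); input not fully consumed.

Reject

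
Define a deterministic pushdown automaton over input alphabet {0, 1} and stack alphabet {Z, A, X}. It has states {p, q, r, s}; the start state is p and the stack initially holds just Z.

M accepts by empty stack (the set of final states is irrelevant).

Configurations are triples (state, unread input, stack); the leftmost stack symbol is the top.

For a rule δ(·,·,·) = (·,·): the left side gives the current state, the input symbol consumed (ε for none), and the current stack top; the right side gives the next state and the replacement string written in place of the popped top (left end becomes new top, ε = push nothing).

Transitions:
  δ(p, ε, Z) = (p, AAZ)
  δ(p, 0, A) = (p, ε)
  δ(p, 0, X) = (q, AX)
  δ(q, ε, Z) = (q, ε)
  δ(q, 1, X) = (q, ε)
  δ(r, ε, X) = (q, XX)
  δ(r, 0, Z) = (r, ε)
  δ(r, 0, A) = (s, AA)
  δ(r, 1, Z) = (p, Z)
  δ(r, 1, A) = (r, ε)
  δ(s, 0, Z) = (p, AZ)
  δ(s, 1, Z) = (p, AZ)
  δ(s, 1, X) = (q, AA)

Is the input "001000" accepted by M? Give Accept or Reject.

Reject

(p, 001000, Z)
  ε-move, top Z: go to p, push AAZ → (p, 001000, AAZ)
  read 0, top A: go to p, push ε → (p, 01000, AZ)
  read 0, top A: go to p, push ε → (p, 1000, Z)
  ε-move, top Z: go to p, push AAZ → (p, 1000, AAZ)
No transition applies at (p, 1000, AAZ); input not fully consumed.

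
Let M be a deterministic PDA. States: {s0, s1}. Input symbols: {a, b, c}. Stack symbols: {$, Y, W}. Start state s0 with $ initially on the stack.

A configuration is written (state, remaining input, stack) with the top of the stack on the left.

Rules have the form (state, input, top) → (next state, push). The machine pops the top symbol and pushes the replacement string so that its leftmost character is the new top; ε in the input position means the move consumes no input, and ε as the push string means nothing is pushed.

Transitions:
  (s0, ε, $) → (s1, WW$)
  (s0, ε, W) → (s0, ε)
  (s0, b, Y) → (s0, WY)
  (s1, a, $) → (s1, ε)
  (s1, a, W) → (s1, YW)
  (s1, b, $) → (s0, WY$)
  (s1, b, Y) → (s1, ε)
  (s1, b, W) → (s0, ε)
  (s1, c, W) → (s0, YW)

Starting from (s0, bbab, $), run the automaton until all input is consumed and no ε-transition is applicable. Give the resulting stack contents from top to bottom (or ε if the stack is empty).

WW$

(s0, bbab, $) ⊢ (s1, bbab, WW$) ⊢ (s0, bab, W$) ⊢ (s0, bab, $) ⊢ (s1, bab, WW$) ⊢ (s0, ab, W$) ⊢ (s0, ab, $) ⊢ (s1, ab, WW$) ⊢ (s1, b, YWW$) ⊢ (s1, ε, WW$)
All input consumed in state s1 with stack WW$.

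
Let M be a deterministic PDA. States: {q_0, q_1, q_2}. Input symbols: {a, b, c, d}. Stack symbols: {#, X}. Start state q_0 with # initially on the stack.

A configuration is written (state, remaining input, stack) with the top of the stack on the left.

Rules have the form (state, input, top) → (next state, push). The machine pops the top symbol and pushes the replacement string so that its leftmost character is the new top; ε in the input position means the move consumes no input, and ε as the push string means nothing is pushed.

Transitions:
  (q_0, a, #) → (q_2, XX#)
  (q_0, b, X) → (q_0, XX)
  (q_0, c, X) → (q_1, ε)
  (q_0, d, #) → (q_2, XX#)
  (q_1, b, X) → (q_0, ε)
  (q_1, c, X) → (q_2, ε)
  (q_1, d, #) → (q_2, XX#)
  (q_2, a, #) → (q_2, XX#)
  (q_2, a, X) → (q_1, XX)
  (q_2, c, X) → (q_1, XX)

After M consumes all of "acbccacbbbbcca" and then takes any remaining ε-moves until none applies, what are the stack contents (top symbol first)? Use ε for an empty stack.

(q_0, acbccacbbbbcca, #)
  read a, top #: go to q_2, push XX# → (q_2, cbccacbbbbcca, XX#)
  read c, top X: go to q_1, push XX → (q_1, bccacbbbbcca, XXX#)
  read b, top X: go to q_0, push ε → (q_0, ccacbbbbcca, XX#)
  read c, top X: go to q_1, push ε → (q_1, cacbbbbcca, X#)
  read c, top X: go to q_2, push ε → (q_2, acbbbbcca, #)
  read a, top #: go to q_2, push XX# → (q_2, cbbbbcca, XX#)
  read c, top X: go to q_1, push XX → (q_1, bbbbcca, XXX#)
  read b, top X: go to q_0, push ε → (q_0, bbbcca, XX#)
  read b, top X: go to q_0, push XX → (q_0, bbcca, XXX#)
  read b, top X: go to q_0, push XX → (q_0, bcca, XXXX#)
  read b, top X: go to q_0, push XX → (q_0, cca, XXXXX#)
  read c, top X: go to q_1, push ε → (q_1, ca, XXXX#)
  read c, top X: go to q_2, push ε → (q_2, a, XXX#)
  read a, top X: go to q_1, push XX → (q_1, ε, XXXX#)
All input consumed in state q_1 with stack XXXX#.

XXXX#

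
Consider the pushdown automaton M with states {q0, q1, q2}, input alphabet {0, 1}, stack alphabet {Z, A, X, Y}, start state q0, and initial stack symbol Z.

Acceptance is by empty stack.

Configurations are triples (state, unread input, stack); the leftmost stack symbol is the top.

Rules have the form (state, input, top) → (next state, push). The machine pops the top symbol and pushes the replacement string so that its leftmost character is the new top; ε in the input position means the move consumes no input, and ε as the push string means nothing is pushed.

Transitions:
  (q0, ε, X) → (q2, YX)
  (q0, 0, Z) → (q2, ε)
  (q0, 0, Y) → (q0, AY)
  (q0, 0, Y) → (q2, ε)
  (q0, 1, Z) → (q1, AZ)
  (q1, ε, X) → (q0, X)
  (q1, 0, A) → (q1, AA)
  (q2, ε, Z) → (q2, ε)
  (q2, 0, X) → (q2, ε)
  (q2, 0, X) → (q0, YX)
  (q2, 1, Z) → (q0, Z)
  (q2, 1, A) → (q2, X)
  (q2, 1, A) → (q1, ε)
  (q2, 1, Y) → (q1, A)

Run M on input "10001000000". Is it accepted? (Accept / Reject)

Reject

No computation consumes all input and empties the stack.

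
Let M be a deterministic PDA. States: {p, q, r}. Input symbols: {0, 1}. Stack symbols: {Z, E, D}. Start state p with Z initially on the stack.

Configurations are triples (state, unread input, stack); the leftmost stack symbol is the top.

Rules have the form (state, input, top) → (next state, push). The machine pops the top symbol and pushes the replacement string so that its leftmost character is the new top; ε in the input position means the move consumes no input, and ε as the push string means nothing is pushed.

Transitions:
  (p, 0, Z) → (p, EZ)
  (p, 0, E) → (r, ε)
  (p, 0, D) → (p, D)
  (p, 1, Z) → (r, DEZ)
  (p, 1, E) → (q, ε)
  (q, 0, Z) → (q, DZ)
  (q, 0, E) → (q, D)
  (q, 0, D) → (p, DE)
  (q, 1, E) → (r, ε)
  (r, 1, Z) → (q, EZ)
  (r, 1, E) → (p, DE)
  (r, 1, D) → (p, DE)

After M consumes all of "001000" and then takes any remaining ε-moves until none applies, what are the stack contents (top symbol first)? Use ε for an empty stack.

DEZ

(p, 001000, Z) ⊢ (p, 01000, EZ) ⊢ (r, 1000, Z) ⊢ (q, 000, EZ) ⊢ (q, 00, DZ) ⊢ (p, 0, DEZ) ⊢ (p, ε, DEZ)
All input consumed in state p with stack DEZ.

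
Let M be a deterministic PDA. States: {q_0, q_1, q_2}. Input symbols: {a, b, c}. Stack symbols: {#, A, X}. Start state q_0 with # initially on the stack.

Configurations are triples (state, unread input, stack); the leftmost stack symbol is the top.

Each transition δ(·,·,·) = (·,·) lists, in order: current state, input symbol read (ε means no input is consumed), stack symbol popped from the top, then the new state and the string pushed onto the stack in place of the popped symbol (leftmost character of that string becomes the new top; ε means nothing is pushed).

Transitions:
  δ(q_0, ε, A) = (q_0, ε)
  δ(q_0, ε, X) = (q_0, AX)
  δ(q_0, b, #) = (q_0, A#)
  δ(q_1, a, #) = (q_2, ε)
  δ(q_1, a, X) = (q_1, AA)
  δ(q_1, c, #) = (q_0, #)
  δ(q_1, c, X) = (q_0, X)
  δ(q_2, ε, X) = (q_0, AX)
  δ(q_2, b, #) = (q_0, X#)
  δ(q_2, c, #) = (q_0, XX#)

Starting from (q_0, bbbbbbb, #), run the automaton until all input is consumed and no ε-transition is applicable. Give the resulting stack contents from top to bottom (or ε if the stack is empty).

(q_0, bbbbbbb, #)
  read b, top #: go to q_0, push A# → (q_0, bbbbbb, A#)
  ε-move, top A: go to q_0, push ε → (q_0, bbbbbb, #)
  read b, top #: go to q_0, push A# → (q_0, bbbbb, A#)
  ε-move, top A: go to q_0, push ε → (q_0, bbbbb, #)
  read b, top #: go to q_0, push A# → (q_0, bbbb, A#)
  ε-move, top A: go to q_0, push ε → (q_0, bbbb, #)
  read b, top #: go to q_0, push A# → (q_0, bbb, A#)
  ε-move, top A: go to q_0, push ε → (q_0, bbb, #)
  read b, top #: go to q_0, push A# → (q_0, bb, A#)
  ε-move, top A: go to q_0, push ε → (q_0, bb, #)
  read b, top #: go to q_0, push A# → (q_0, b, A#)
  ε-move, top A: go to q_0, push ε → (q_0, b, #)
  read b, top #: go to q_0, push A# → (q_0, ε, A#)
  ε-move, top A: go to q_0, push ε → (q_0, ε, #)
All input consumed in state q_0 with stack #.

#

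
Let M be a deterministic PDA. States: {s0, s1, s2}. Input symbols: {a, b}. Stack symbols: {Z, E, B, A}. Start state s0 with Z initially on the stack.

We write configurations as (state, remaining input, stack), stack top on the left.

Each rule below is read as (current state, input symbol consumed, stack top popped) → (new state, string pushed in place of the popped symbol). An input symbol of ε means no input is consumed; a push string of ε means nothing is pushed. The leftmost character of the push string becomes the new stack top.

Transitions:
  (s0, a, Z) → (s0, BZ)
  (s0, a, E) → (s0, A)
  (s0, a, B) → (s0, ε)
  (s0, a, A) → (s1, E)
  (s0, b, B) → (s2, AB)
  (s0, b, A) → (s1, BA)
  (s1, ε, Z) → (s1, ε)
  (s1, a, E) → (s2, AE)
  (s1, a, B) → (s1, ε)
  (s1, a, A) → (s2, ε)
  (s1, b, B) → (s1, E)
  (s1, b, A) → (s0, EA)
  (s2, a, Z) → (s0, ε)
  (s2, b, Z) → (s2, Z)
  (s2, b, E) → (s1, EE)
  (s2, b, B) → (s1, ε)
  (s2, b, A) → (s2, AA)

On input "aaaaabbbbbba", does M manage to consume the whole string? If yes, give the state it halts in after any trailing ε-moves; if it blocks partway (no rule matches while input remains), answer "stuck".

stuck

(s0, aaaaabbbbbba, Z) ⊢ (s0, aaaabbbbbba, BZ) ⊢ (s0, aaabbbbbba, Z) ⊢ (s0, aabbbbbba, BZ) ⊢ (s0, abbbbbba, Z) ⊢ (s0, bbbbbba, BZ) ⊢ (s2, bbbbba, ABZ) ⊢ (s2, bbbba, AABZ) ⊢ (s2, bbba, AAABZ) ⊢ (s2, bba, AAAABZ) ⊢ (s2, ba, AAAAABZ) ⊢ (s2, a, AAAAAABZ)
No transition for (s2, a, top A); M blocks with input a remaining.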